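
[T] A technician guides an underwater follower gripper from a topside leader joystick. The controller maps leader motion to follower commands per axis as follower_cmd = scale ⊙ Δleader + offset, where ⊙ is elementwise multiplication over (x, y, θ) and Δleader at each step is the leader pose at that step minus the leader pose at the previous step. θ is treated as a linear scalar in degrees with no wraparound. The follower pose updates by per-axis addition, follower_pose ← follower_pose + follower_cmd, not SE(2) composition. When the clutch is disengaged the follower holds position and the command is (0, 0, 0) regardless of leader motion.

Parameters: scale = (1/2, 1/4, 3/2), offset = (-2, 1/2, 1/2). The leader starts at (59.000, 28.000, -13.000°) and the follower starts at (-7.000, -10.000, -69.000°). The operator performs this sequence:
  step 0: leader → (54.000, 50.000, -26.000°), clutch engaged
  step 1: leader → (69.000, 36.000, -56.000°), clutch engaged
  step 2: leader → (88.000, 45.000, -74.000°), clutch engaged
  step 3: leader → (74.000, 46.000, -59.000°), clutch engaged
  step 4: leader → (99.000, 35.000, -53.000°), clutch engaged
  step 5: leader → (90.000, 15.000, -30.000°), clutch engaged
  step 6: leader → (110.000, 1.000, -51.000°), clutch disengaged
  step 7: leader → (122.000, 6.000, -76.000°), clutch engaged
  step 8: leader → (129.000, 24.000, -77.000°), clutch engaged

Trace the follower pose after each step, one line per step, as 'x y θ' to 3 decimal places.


-11.500 -4.000 -88.000
-6.000 -7.000 -132.500
1.500 -4.250 -159.000
-7.500 -3.500 -136.000
3.000 -5.750 -126.500
-3.500 -10.250 -91.500
-3.500 -10.250 -91.500
0.500 -8.500 -128.500
2.000 -3.500 -129.500

step 0: Δleader=(-5.000, 22.000, -13.000°), engaged; cmd=(-4.500, 6.000, -19.000°) → follower=(-11.500, -4.000, -88.000°)
step 1: Δleader=(15.000, -14.000, -30.000°), engaged; cmd=(5.500, -3.000, -44.500°) → follower=(-6.000, -7.000, -132.500°)
step 2: Δleader=(19.000, 9.000, -18.000°), engaged; cmd=(7.500, 2.750, -26.500°) → follower=(1.500, -4.250, -159.000°)
step 3: Δleader=(-14.000, 1.000, 15.000°), engaged; cmd=(-9.000, 0.750, 23.000°) → follower=(-7.500, -3.500, -136.000°)
step 4: Δleader=(25.000, -11.000, 6.000°), engaged; cmd=(10.500, -2.250, 9.500°) → follower=(3.000, -5.750, -126.500°)
step 5: Δleader=(-9.000, -20.000, 23.000°), engaged; cmd=(-6.500, -4.500, 35.000°) → follower=(-3.500, -10.250, -91.500°)
step 6: Δleader=(20.000, -14.000, -21.000°), disengaged; cmd=(0,0,0) → follower holds at (-3.500, -10.250, -91.500°)
step 7: Δleader=(12.000, 5.000, -25.000°), engaged; cmd=(4.000, 1.750, -37.000°) → follower=(0.500, -8.500, -128.500°)
step 8: Δleader=(7.000, 18.000, -1.000°), engaged; cmd=(1.500, 5.000, -1.000°) → follower=(2.000, -3.500, -129.500°)


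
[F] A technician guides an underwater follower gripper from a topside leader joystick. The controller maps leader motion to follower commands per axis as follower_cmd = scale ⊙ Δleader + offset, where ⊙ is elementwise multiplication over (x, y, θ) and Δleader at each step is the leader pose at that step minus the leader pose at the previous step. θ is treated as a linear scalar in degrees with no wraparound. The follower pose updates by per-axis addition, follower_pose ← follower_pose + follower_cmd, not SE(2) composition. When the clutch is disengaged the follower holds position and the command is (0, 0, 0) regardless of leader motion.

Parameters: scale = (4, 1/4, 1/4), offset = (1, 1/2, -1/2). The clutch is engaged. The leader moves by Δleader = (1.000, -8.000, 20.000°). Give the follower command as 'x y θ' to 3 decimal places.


axis x: 4·1.000 + 1 = 5.000
axis y: 1/4·-8.000 + 1/2 = -1.500
axis θ: 1/4·20.000 + -1/2 = 4.500

5.000 -1.500 4.500


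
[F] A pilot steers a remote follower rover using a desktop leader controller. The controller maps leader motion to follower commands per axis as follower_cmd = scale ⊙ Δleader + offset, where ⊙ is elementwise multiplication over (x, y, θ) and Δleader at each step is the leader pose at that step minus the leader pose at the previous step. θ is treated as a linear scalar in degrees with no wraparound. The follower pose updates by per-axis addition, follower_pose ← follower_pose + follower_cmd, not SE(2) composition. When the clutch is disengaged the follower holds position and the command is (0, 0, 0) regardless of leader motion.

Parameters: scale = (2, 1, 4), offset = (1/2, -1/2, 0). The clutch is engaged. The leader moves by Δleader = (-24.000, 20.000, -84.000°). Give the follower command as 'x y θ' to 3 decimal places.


-47.500 19.500 -336.000

axis x: 2·-24.000 + 1/2 = -47.500
axis y: 1·20.000 + -1/2 = 19.500
axis θ: 4·-84.000 + 0 = -336.000


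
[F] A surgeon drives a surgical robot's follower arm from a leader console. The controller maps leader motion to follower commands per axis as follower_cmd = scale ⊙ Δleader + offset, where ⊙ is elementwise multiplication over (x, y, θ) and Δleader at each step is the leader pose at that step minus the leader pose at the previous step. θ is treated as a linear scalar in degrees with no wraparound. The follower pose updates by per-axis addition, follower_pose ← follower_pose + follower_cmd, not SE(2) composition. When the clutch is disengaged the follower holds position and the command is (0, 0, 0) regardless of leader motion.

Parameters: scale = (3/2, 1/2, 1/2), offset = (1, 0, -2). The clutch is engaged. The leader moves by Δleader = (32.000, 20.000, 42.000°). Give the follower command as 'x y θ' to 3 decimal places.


49.000 10.000 19.000

axis x: 3/2·32.000 + 1 = 49.000
axis y: 1/2·20.000 + 0 = 10.000
axis θ: 1/2·42.000 + -2 = 19.000


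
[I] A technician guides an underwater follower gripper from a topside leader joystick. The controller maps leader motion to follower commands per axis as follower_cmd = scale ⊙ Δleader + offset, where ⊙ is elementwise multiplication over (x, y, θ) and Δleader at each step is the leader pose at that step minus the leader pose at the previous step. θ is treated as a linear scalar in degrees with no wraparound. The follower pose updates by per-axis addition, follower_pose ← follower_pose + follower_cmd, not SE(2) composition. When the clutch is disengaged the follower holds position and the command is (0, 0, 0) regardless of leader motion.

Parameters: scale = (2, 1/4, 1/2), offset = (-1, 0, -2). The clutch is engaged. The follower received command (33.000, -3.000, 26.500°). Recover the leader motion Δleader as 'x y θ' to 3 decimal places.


axis x: (33.000 − -1) / (2) = 17.000
axis y: (-3.000 − 0) / (1/4) = -12.000
axis θ: (26.500 − -2) / (1/2) = 57.000

17.000 -12.000 57.000


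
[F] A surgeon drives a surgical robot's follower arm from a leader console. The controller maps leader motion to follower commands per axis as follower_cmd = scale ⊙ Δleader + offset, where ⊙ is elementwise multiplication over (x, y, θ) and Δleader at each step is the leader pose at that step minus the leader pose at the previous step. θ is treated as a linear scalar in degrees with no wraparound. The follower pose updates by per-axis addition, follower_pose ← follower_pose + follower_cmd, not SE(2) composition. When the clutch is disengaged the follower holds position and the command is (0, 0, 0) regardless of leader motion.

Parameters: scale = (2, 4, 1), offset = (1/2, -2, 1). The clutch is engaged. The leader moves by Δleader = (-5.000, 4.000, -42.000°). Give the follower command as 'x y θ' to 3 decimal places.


-9.500 14.000 -41.000

axis x: 2·-5.000 + 1/2 = -9.500
axis y: 4·4.000 + -2 = 14.000
axis θ: 1·-42.000 + 1 = -41.000


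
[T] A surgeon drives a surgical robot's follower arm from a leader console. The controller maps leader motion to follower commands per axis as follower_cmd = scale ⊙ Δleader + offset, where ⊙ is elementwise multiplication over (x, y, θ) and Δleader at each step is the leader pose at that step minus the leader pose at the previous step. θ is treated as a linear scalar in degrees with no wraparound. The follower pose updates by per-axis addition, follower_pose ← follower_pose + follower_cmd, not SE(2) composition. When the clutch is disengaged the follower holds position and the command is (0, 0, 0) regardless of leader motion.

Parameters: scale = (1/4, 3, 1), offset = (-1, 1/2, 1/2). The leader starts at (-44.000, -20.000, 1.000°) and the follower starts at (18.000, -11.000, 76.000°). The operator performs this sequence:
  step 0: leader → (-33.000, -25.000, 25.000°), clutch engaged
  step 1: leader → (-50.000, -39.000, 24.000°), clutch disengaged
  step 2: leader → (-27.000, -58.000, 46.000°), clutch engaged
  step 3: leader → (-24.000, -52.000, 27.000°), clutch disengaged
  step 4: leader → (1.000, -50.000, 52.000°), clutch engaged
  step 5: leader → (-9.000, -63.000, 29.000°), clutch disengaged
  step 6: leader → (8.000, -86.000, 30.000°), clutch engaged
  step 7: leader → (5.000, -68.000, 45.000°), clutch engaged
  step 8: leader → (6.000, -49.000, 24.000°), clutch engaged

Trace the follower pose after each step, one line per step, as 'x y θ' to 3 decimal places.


step 0: Δleader=(11.000, -5.000, 24.000°), engaged; cmd=(1.750, -14.500, 24.500°) → follower=(19.750, -25.500, 100.500°)
step 1: Δleader=(-17.000, -14.000, -1.000°), disengaged; cmd=(0,0,0) → follower holds at (19.750, -25.500, 100.500°)
step 2: Δleader=(23.000, -19.000, 22.000°), engaged; cmd=(4.750, -56.500, 22.500°) → follower=(24.500, -82.000, 123.000°)
step 3: Δleader=(3.000, 6.000, -19.000°), disengaged; cmd=(0,0,0) → follower holds at (24.500, -82.000, 123.000°)
step 4: Δleader=(25.000, 2.000, 25.000°), engaged; cmd=(5.250, 6.500, 25.500°) → follower=(29.750, -75.500, 148.500°)
step 5: Δleader=(-10.000, -13.000, -23.000°), disengaged; cmd=(0,0,0) → follower holds at (29.750, -75.500, 148.500°)
step 6: Δleader=(17.000, -23.000, 1.000°), engaged; cmd=(3.250, -68.500, 1.500°) → follower=(33.000, -144.000, 150.000°)
step 7: Δleader=(-3.000, 18.000, 15.000°), engaged; cmd=(-1.750, 54.500, 15.500°) → follower=(31.250, -89.500, 165.500°)
step 8: Δleader=(1.000, 19.000, -21.000°), engaged; cmd=(-0.750, 57.500, -20.500°) → follower=(30.500, -32.000, 145.000°)

19.750 -25.500 100.500
19.750 -25.500 100.500
24.500 -82.000 123.000
24.500 -82.000 123.000
29.750 -75.500 148.500
29.750 -75.500 148.500
33.000 -144.000 150.000
31.250 -89.500 165.500
30.500 -32.000 145.000


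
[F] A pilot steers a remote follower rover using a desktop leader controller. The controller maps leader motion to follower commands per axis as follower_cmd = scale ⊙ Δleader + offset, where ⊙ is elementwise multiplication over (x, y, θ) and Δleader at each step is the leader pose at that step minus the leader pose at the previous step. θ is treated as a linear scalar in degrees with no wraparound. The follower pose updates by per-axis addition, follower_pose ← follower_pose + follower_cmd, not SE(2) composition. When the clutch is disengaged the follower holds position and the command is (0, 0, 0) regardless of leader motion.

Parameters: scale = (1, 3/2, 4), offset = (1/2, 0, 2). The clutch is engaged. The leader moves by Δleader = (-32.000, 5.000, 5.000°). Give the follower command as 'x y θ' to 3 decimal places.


-31.500 7.500 22.000

axis x: 1·-32.000 + 1/2 = -31.500
axis y: 3/2·5.000 + 0 = 7.500
axis θ: 4·5.000 + 2 = 22.000


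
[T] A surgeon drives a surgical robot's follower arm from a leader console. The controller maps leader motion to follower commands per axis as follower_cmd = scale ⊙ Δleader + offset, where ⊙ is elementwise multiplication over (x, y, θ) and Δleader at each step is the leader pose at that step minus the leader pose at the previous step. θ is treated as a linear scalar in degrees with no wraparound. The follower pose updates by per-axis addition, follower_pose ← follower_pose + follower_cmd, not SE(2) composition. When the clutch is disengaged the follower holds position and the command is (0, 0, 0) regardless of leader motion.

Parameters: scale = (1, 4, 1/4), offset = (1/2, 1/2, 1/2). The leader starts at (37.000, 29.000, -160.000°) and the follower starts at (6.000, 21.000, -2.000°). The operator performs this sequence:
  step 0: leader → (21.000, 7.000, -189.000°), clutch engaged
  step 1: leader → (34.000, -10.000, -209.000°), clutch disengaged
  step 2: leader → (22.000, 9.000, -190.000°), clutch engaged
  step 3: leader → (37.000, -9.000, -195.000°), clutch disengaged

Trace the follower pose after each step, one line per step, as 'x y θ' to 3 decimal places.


step 0: Δleader=(-16.000, -22.000, -29.000°), engaged; cmd=(-15.500, -87.500, -6.750°) → follower=(-9.500, -66.500, -8.750°)
step 1: Δleader=(13.000, -17.000, -20.000°), disengaged; cmd=(0,0,0) → follower holds at (-9.500, -66.500, -8.750°)
step 2: Δleader=(-12.000, 19.000, 19.000°), engaged; cmd=(-11.500, 76.500, 5.250°) → follower=(-21.000, 10.000, -3.500°)
step 3: Δleader=(15.000, -18.000, -5.000°), disengaged; cmd=(0,0,0) → follower holds at (-21.000, 10.000, -3.500°)

-9.500 -66.500 -8.750
-9.500 -66.500 -8.750
-21.000 10.000 -3.500
-21.000 10.000 -3.500


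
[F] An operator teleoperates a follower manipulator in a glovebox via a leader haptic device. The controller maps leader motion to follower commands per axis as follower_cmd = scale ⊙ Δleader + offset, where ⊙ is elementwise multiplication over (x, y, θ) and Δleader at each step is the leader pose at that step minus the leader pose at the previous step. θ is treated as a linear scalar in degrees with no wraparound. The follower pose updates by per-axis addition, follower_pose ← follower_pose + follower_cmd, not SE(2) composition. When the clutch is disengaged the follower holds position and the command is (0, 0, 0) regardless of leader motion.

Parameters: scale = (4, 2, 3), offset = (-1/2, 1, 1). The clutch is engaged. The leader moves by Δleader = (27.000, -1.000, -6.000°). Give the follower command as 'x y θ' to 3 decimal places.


107.500 -1.000 -17.000

axis x: 4·27.000 + -1/2 = 107.500
axis y: 2·-1.000 + 1 = -1.000
axis θ: 3·-6.000 + 1 = -17.000


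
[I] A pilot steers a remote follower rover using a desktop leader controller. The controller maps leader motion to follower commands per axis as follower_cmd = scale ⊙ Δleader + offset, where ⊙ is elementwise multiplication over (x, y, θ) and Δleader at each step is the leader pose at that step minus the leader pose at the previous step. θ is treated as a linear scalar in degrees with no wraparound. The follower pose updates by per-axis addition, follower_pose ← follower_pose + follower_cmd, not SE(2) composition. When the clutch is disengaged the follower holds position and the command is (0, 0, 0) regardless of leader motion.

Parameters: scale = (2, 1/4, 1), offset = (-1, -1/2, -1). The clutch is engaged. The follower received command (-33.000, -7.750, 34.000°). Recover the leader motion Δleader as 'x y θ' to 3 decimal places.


axis x: (-33.000 − -1) / (2) = -16.000
axis y: (-7.750 − -1/2) / (1/4) = -29.000
axis θ: (34.000 − -1) / (1) = 35.000

-16.000 -29.000 35.000


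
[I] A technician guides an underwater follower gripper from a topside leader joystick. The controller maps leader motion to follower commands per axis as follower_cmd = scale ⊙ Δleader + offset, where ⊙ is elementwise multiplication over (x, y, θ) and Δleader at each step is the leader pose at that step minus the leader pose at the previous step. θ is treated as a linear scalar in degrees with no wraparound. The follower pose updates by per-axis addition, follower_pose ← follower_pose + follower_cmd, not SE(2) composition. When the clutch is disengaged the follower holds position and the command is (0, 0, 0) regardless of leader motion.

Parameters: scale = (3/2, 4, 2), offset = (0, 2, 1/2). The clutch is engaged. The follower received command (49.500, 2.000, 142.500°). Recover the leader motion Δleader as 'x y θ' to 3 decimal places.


axis x: (49.500 − 0) / (3/2) = 33.000
axis y: (2.000 − 2) / (4) = 0.000
axis θ: (142.500 − 1/2) / (2) = 71.000

33.000 0.000 71.000


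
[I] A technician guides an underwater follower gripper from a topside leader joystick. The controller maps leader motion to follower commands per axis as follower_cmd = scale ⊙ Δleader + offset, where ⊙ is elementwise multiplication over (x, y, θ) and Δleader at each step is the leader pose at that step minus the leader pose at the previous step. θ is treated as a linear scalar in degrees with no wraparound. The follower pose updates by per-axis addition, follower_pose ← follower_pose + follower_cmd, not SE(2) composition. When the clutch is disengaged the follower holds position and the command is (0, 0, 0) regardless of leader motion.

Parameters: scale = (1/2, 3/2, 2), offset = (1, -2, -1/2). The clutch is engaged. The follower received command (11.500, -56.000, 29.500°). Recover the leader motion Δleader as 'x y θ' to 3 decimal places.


21.000 -36.000 15.000

axis x: (11.500 − 1) / (1/2) = 21.000
axis y: (-56.000 − -2) / (3/2) = -36.000
axis θ: (29.500 − -1/2) / (2) = 15.000


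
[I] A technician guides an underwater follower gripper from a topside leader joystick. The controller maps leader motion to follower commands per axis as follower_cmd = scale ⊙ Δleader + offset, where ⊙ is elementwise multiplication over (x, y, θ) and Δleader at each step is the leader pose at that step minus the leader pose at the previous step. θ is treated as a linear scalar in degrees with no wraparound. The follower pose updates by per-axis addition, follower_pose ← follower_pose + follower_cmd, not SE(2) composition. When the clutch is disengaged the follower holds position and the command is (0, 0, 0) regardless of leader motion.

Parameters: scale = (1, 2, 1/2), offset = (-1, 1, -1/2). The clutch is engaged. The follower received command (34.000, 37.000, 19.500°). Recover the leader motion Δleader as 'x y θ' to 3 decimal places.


axis x: (34.000 − -1) / (1) = 35.000
axis y: (37.000 − 1) / (2) = 18.000
axis θ: (19.500 − -1/2) / (1/2) = 40.000

35.000 18.000 40.000


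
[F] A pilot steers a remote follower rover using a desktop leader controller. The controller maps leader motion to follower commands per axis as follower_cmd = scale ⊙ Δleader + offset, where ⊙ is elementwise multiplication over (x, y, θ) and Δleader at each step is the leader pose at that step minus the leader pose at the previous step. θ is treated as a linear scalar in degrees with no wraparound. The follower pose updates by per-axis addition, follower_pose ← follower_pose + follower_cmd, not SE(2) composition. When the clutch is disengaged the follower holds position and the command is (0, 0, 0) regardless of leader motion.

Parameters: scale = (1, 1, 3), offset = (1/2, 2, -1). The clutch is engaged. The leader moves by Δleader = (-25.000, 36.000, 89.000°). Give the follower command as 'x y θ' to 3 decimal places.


axis x: 1·-25.000 + 1/2 = -24.500
axis y: 1·36.000 + 2 = 38.000
axis θ: 3·89.000 + -1 = 266.000

-24.500 38.000 266.000


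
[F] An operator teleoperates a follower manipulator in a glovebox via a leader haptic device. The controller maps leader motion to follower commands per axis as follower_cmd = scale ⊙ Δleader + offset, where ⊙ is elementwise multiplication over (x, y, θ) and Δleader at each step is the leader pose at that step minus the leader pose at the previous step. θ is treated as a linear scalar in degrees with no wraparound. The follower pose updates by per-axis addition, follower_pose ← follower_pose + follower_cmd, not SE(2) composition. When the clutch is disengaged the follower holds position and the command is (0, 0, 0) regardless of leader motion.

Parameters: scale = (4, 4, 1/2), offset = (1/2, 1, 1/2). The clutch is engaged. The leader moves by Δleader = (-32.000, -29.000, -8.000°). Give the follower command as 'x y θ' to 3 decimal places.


-127.500 -115.000 -3.500

axis x: 4·-32.000 + 1/2 = -127.500
axis y: 4·-29.000 + 1 = -115.000
axis θ: 1/2·-8.000 + 1/2 = -3.500


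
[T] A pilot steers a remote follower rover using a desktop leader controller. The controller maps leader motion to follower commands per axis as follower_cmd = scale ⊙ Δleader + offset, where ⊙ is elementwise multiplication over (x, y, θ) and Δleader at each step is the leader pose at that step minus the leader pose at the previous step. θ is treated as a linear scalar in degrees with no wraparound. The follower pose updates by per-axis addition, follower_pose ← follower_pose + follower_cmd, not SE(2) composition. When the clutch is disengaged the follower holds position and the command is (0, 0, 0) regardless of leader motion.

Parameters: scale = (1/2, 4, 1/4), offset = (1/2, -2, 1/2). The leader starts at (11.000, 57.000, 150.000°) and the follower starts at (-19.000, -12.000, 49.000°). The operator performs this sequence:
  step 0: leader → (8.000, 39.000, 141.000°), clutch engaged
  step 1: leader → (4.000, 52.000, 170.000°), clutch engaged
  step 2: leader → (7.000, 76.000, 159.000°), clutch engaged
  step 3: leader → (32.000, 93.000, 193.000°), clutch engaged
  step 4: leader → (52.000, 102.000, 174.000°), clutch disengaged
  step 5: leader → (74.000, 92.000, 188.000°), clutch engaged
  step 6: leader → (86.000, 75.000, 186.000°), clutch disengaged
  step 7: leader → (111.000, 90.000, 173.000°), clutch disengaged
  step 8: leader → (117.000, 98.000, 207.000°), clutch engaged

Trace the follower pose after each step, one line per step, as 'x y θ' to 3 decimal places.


-20.000 -86.000 47.250
-21.500 -36.000 55.000
-19.500 58.000 52.750
-6.500 124.000 61.750
-6.500 124.000 61.750
5.000 82.000 65.750
5.000 82.000 65.750
5.000 82.000 65.750
8.500 112.000 74.750

step 0: Δleader=(-3.000, -18.000, -9.000°), engaged; cmd=(-1.000, -74.000, -1.750°) → follower=(-20.000, -86.000, 47.250°)
step 1: Δleader=(-4.000, 13.000, 29.000°), engaged; cmd=(-1.500, 50.000, 7.750°) → follower=(-21.500, -36.000, 55.000°)
step 2: Δleader=(3.000, 24.000, -11.000°), engaged; cmd=(2.000, 94.000, -2.250°) → follower=(-19.500, 58.000, 52.750°)
step 3: Δleader=(25.000, 17.000, 34.000°), engaged; cmd=(13.000, 66.000, 9.000°) → follower=(-6.500, 124.000, 61.750°)
step 4: Δleader=(20.000, 9.000, -19.000°), disengaged; cmd=(0,0,0) → follower holds at (-6.500, 124.000, 61.750°)
step 5: Δleader=(22.000, -10.000, 14.000°), engaged; cmd=(11.500, -42.000, 4.000°) → follower=(5.000, 82.000, 65.750°)
step 6: Δleader=(12.000, -17.000, -2.000°), disengaged; cmd=(0,0,0) → follower holds at (5.000, 82.000, 65.750°)
step 7: Δleader=(25.000, 15.000, -13.000°), disengaged; cmd=(0,0,0) → follower holds at (5.000, 82.000, 65.750°)
step 8: Δleader=(6.000, 8.000, 34.000°), engaged; cmd=(3.500, 30.000, 9.000°) → follower=(8.500, 112.000, 74.750°)


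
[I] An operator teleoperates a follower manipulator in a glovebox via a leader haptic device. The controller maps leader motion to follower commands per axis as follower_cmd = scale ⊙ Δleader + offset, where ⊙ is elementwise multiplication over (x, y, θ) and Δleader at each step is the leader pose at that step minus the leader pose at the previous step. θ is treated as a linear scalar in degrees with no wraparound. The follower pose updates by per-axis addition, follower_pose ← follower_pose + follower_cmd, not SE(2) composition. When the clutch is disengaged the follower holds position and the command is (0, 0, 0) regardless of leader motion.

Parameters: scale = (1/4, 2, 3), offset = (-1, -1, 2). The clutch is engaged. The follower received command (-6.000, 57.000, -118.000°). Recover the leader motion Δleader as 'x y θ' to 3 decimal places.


axis x: (-6.000 − -1) / (1/4) = -20.000
axis y: (57.000 − -1) / (2) = 29.000
axis θ: (-118.000 − 2) / (3) = -40.000

-20.000 29.000 -40.000


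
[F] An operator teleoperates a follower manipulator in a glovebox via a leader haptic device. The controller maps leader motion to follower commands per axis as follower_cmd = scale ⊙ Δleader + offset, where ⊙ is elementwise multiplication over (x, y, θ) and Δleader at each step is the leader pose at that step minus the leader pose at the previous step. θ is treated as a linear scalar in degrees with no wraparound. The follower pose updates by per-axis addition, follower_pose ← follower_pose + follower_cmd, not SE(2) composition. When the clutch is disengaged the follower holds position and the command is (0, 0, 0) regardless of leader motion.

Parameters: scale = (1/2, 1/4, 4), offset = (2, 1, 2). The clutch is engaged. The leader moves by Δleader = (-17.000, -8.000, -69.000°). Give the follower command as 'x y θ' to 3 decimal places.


-6.500 -1.000 -274.000

axis x: 1/2·-17.000 + 2 = -6.500
axis y: 1/4·-8.000 + 1 = -1.000
axis θ: 4·-69.000 + 2 = -274.000


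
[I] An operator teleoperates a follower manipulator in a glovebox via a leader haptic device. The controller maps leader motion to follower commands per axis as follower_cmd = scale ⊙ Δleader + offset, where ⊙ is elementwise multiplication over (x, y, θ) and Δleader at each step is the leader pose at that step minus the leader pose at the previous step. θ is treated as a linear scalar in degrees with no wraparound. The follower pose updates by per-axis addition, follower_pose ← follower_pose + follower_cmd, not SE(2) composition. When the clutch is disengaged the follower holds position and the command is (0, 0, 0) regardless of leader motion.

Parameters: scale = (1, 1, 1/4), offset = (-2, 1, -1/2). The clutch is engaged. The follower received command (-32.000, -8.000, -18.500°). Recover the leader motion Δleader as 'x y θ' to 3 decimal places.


-30.000 -9.000 -72.000

axis x: (-32.000 − -2) / (1) = -30.000
axis y: (-8.000 − 1) / (1) = -9.000
axis θ: (-18.500 − -1/2) / (1/4) = -72.000


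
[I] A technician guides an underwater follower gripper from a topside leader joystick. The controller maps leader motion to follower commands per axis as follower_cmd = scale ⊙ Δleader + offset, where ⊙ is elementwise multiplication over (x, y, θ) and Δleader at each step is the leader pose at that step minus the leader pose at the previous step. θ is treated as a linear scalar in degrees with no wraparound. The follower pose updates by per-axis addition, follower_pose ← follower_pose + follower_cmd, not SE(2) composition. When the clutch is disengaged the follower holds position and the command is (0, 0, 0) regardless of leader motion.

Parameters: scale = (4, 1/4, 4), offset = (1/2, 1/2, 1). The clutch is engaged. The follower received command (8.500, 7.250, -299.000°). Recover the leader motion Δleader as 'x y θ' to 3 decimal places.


axis x: (8.500 − 1/2) / (4) = 2.000
axis y: (7.250 − 1/2) / (1/4) = 27.000
axis θ: (-299.000 − 1) / (4) = -75.000

2.000 27.000 -75.000


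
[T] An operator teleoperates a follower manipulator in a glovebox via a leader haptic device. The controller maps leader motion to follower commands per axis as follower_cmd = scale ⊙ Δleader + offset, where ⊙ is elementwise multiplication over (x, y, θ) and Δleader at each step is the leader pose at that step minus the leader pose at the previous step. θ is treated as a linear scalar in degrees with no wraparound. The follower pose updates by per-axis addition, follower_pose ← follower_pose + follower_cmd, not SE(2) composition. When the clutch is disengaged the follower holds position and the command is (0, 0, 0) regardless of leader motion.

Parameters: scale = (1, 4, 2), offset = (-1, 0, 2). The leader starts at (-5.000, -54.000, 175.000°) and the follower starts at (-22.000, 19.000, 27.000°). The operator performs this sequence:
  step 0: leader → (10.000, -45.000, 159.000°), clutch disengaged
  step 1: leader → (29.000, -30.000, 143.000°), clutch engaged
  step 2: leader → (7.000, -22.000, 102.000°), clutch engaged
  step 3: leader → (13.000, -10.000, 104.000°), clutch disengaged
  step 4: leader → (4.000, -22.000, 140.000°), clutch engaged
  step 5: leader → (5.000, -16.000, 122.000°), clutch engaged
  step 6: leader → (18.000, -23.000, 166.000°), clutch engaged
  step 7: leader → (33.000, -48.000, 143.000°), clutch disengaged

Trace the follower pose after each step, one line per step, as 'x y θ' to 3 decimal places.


step 0: Δleader=(15.000, 9.000, -16.000°), disengaged; cmd=(0,0,0) → follower holds at (-22.000, 19.000, 27.000°)
step 1: Δleader=(19.000, 15.000, -16.000°), engaged; cmd=(18.000, 60.000, -30.000°) → follower=(-4.000, 79.000, -3.000°)
step 2: Δleader=(-22.000, 8.000, -41.000°), engaged; cmd=(-23.000, 32.000, -80.000°) → follower=(-27.000, 111.000, -83.000°)
step 3: Δleader=(6.000, 12.000, 2.000°), disengaged; cmd=(0,0,0) → follower holds at (-27.000, 111.000, -83.000°)
step 4: Δleader=(-9.000, -12.000, 36.000°), engaged; cmd=(-10.000, -48.000, 74.000°) → follower=(-37.000, 63.000, -9.000°)
step 5: Δleader=(1.000, 6.000, -18.000°), engaged; cmd=(0.000, 24.000, -34.000°) → follower=(-37.000, 87.000, -43.000°)
step 6: Δleader=(13.000, -7.000, 44.000°), engaged; cmd=(12.000, -28.000, 90.000°) → follower=(-25.000, 59.000, 47.000°)
step 7: Δleader=(15.000, -25.000, -23.000°), disengaged; cmd=(0,0,0) → follower holds at (-25.000, 59.000, 47.000°)

-22.000 19.000 27.000
-4.000 79.000 -3.000
-27.000 111.000 -83.000
-27.000 111.000 -83.000
-37.000 63.000 -9.000
-37.000 87.000 -43.000
-25.000 59.000 47.000
-25.000 59.000 47.000


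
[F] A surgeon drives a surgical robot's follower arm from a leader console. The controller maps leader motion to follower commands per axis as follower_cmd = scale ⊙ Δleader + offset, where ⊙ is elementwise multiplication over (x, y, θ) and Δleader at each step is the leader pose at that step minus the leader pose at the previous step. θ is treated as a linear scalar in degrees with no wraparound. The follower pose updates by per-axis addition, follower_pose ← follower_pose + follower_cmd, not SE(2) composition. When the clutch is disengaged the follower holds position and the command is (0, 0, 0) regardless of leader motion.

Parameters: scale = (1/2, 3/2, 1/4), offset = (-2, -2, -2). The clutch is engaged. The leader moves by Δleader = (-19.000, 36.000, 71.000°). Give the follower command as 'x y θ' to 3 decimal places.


-11.500 52.000 15.750

axis x: 1/2·-19.000 + -2 = -11.500
axis y: 3/2·36.000 + -2 = 52.000
axis θ: 1/4·71.000 + -2 = 15.750


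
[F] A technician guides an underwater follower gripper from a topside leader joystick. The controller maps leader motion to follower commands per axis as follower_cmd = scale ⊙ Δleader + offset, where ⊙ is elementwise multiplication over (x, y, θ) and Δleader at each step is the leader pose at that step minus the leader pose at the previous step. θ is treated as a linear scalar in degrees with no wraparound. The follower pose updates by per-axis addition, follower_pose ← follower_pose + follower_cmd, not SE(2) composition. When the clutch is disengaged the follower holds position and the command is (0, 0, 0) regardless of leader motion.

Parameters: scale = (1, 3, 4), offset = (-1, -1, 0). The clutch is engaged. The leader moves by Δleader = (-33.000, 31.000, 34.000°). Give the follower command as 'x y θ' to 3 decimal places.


-34.000 92.000 136.000

axis x: 1·-33.000 + -1 = -34.000
axis y: 3·31.000 + -1 = 92.000
axis θ: 4·34.000 + 0 = 136.000


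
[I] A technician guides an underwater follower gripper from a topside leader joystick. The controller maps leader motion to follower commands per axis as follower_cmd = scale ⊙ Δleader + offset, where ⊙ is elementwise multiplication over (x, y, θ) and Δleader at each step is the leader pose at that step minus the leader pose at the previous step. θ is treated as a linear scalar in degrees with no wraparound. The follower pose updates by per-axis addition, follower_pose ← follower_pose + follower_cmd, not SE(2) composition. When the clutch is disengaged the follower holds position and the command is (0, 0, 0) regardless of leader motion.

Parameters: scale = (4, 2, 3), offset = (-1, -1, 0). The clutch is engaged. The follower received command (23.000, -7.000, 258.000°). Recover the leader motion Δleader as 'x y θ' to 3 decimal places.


axis x: (23.000 − -1) / (4) = 6.000
axis y: (-7.000 − -1) / (2) = -3.000
axis θ: (258.000 − 0) / (3) = 86.000

6.000 -3.000 86.000


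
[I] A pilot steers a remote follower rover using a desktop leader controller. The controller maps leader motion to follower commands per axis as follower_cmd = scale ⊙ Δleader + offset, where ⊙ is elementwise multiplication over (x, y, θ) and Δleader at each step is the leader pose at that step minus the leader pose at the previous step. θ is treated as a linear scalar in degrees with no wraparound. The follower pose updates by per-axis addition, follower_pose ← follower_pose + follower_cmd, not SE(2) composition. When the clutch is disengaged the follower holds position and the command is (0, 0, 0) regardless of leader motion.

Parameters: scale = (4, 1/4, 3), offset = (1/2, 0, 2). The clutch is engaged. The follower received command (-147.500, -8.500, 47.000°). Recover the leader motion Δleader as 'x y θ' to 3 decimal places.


-37.000 -34.000 15.000

axis x: (-147.500 − 1/2) / (4) = -37.000
axis y: (-8.500 − 0) / (1/4) = -34.000
axis θ: (47.000 − 2) / (3) = 15.000


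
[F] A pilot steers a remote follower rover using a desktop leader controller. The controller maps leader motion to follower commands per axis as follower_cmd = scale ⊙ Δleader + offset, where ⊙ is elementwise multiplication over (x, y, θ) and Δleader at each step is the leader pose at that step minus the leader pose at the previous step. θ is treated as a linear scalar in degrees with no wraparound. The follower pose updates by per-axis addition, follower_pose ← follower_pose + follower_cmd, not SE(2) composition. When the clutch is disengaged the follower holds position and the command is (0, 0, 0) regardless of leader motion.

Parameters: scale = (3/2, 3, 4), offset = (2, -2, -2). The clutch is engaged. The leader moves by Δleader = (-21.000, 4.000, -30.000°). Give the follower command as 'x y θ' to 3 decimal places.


-29.500 10.000 -122.000

axis x: 3/2·-21.000 + 2 = -29.500
axis y: 3·4.000 + -2 = 10.000
axis θ: 4·-30.000 + -2 = -122.000


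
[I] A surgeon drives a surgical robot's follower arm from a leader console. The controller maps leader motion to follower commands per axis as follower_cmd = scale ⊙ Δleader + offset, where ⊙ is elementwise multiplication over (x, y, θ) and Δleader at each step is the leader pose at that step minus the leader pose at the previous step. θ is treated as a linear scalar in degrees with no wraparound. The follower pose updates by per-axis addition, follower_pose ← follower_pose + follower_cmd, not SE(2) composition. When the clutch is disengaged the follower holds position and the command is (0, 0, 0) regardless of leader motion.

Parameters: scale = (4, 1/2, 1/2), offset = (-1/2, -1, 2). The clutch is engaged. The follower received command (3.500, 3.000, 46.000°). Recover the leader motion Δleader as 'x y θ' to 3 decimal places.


axis x: (3.500 − -1/2) / (4) = 1.000
axis y: (3.000 − -1) / (1/2) = 8.000
axis θ: (46.000 − 2) / (1/2) = 88.000

1.000 8.000 88.000


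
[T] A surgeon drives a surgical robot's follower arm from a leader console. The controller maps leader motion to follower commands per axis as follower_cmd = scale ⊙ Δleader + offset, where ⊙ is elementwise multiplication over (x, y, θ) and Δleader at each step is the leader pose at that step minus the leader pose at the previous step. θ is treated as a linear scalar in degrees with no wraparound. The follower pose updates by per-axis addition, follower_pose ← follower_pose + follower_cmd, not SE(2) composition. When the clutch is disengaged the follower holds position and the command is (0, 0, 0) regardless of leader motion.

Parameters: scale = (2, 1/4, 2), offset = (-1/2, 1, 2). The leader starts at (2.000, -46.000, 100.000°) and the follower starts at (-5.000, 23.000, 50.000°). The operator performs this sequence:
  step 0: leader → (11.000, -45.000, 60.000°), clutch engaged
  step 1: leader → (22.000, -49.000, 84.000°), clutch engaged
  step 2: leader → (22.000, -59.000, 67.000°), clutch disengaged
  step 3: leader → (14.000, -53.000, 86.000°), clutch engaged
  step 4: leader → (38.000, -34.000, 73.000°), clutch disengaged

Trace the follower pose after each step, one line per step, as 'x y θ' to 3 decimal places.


step 0: Δleader=(9.000, 1.000, -40.000°), engaged; cmd=(17.500, 1.250, -78.000°) → follower=(12.500, 24.250, -28.000°)
step 1: Δleader=(11.000, -4.000, 24.000°), engaged; cmd=(21.500, 0.000, 50.000°) → follower=(34.000, 24.250, 22.000°)
step 2: Δleader=(0.000, -10.000, -17.000°), disengaged; cmd=(0,0,0) → follower holds at (34.000, 24.250, 22.000°)
step 3: Δleader=(-8.000, 6.000, 19.000°), engaged; cmd=(-16.500, 2.500, 40.000°) → follower=(17.500, 26.750, 62.000°)
step 4: Δleader=(24.000, 19.000, -13.000°), disengaged; cmd=(0,0,0) → follower holds at (17.500, 26.750, 62.000°)

12.500 24.250 -28.000
34.000 24.250 22.000
34.000 24.250 22.000
17.500 26.750 62.000
17.500 26.750 62.000


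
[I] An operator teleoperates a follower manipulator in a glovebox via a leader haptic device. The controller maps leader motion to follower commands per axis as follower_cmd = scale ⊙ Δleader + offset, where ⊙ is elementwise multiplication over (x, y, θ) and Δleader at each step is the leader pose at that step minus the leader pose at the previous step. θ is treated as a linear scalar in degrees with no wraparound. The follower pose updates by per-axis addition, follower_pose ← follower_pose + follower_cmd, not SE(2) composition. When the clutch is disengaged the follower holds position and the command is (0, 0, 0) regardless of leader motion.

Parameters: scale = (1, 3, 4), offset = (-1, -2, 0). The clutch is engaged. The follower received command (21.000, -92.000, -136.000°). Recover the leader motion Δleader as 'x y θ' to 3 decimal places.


axis x: (21.000 − -1) / (1) = 22.000
axis y: (-92.000 − -2) / (3) = -30.000
axis θ: (-136.000 − 0) / (4) = -34.000

22.000 -30.000 -34.000


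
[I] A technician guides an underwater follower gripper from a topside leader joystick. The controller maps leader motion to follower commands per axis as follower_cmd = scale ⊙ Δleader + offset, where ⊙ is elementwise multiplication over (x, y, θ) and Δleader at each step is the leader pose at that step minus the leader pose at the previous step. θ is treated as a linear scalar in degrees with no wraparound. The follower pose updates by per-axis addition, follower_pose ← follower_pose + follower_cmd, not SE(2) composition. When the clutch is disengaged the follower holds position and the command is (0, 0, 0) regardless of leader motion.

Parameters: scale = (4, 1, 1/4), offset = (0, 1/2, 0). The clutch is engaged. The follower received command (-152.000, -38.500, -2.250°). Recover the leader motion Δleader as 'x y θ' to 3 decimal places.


axis x: (-152.000 − 0) / (4) = -38.000
axis y: (-38.500 − 1/2) / (1) = -39.000
axis θ: (-2.250 − 0) / (1/4) = -9.000

-38.000 -39.000 -9.000


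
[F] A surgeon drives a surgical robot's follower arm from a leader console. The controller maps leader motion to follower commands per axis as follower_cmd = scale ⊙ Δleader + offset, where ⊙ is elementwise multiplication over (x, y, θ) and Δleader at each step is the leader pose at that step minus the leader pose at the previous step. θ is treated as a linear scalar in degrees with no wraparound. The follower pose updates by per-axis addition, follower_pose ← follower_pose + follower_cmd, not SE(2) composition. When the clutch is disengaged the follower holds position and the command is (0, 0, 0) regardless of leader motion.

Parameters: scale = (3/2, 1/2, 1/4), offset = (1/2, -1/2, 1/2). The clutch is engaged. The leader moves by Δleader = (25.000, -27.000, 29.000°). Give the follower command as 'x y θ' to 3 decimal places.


38.000 -14.000 7.750

axis x: 3/2·25.000 + 1/2 = 38.000
axis y: 1/2·-27.000 + -1/2 = -14.000
axis θ: 1/4·29.000 + 1/2 = 7.750
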